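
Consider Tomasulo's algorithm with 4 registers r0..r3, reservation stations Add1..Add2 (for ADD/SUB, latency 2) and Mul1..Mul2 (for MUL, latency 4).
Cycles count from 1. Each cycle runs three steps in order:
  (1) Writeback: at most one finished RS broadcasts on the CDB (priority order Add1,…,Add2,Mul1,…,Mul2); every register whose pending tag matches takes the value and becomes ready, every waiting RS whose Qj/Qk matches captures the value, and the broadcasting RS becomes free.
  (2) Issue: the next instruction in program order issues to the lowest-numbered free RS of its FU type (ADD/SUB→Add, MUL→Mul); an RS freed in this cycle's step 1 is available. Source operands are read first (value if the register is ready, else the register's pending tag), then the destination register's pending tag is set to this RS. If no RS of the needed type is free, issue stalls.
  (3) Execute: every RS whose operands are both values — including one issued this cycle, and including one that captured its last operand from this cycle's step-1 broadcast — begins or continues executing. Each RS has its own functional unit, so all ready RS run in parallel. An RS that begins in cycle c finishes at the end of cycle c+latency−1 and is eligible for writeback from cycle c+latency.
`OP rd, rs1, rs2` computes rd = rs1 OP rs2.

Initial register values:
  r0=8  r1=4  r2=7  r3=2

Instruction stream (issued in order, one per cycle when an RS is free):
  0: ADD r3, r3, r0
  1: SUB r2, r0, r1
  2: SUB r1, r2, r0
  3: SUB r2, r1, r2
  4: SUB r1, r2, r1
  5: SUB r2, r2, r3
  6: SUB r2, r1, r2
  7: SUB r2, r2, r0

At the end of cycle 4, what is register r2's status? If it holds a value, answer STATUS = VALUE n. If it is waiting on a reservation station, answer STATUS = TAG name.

  c1: issue ADD r3<-Add1  regs: r0:8,r1:4,r2:7,r3:Add1
  c2: issue SUB r2<-Add2  regs: r0:8,r1:4,r2:Add2,r3:Add1
  c3: CDB Add1=10; issue SUB r1<-Add1  regs: r0:8,r1:Add1,r2:Add2,r3:10
  c4: CDB Add2=4; issue SUB r2<-Add2  regs: r0:8,r1:Add1,r2:Add2,r3:10

STATUS = TAG Add2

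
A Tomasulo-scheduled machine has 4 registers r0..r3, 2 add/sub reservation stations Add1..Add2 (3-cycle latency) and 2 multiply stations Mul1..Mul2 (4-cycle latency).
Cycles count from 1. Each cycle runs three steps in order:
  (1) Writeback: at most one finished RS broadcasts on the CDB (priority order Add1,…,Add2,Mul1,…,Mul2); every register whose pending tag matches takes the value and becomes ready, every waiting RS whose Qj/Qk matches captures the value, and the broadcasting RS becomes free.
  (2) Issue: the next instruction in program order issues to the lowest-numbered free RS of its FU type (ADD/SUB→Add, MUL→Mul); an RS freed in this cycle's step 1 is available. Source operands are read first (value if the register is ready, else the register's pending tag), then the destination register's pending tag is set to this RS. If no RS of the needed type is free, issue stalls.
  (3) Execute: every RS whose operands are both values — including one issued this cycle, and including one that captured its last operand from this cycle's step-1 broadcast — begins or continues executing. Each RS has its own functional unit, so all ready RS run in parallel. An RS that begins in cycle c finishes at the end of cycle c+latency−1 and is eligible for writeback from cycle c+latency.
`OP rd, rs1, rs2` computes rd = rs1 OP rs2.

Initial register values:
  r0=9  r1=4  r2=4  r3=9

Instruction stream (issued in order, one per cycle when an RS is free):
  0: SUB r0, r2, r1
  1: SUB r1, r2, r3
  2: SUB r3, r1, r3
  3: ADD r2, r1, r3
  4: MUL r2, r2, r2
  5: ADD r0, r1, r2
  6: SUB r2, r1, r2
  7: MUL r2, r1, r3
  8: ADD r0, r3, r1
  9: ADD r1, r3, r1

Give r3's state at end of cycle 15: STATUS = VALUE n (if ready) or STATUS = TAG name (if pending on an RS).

cycle 1: issue SUB r0<-Add1 // r0:Add1,r1:4,r2:4,r3:9
cycle 2: issue SUB r1<-Add2 // r0:Add1,r1:Add2,r2:4,r3:9
cycle 3: stall // r0:Add1,r1:Add2,r2:4,r3:9
cycle 4: CDB Add1=0; issue SUB r3<-Add1 // r0:0,r1:Add2,r2:4,r3:Add1
cycle 5: CDB Add2=-5; issue ADD r2<-Add2 // r0:0,r1:-5,r2:Add2,r3:Add1
cycle 6: issue MUL r2<-Mul1 // r0:0,r1:-5,r2:Mul1,r3:Add1
cycle 7: stall // r0:0,r1:-5,r2:Mul1,r3:Add1
cycle 8: CDB Add1=-14; issue ADD r0<-Add1 // r0:Add1,r1:-5,r2:Mul1,r3:-14
cycle 9: stall // r0:Add1,r1:-5,r2:Mul1,r3:-14
cycle 10: stall // r0:Add1,r1:-5,r2:Mul1,r3:-14
cycle 11: CDB Add2=-19; issue SUB r2<-Add2 // r0:Add1,r1:-5,r2:Add2,r3:-14
cycle 12: issue MUL r2<-Mul2 // r0:Add1,r1:-5,r2:Mul2,r3:-14
cycle 13: stall // r0:Add1,r1:-5,r2:Mul2,r3:-14
cycle 14: stall // r0:Add1,r1:-5,r2:Mul2,r3:-14
cycle 15: CDB Mul1=361; stall // r0:Add1,r1:-5,r2:Mul2,r3:-14

STATUS = VALUE -14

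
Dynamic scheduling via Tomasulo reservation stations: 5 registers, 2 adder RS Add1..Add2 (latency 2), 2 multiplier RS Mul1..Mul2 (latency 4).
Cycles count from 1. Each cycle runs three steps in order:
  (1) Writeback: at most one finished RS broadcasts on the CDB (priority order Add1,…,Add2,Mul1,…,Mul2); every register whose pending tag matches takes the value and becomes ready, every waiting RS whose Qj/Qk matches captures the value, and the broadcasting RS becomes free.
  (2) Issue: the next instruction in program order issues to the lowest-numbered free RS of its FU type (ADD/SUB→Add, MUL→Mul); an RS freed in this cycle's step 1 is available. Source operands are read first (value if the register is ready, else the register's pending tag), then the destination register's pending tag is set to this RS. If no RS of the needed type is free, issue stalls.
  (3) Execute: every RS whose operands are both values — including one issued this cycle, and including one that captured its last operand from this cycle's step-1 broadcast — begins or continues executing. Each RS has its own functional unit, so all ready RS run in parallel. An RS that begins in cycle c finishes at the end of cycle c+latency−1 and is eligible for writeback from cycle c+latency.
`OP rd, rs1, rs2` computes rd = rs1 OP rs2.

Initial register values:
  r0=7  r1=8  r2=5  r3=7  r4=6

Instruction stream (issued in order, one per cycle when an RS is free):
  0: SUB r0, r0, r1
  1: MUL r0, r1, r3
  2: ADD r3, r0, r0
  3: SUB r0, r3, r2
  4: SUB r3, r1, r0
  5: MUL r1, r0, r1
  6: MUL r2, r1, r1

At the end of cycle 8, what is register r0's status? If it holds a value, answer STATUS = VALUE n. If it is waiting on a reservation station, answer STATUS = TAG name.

  c1: issue SUB r0<-Add1  regs: r0:Add1,r1:8,r2:5,r3:7,r4:6
  c2: issue MUL r0<-Mul1  regs: r0:Mul1,r1:8,r2:5,r3:7,r4:6
  c3: CDB Add1=-1; issue ADD r3<-Add1  regs: r0:Mul1,r1:8,r2:5,r3:Add1,r4:6
  c4: issue SUB r0<-Add2  regs: r0:Add2,r1:8,r2:5,r3:Add1,r4:6
  c5: stall  regs: r0:Add2,r1:8,r2:5,r3:Add1,r4:6
  c6: CDB Mul1=56; stall  regs: r0:Add2,r1:8,r2:5,r3:Add1,r4:6
  c7: stall  regs: r0:Add2,r1:8,r2:5,r3:Add1,r4:6
  c8: CDB Add1=112; issue SUB r3<-Add1  regs: r0:Add2,r1:8,r2:5,r3:Add1,r4:6

STATUS = TAG Add2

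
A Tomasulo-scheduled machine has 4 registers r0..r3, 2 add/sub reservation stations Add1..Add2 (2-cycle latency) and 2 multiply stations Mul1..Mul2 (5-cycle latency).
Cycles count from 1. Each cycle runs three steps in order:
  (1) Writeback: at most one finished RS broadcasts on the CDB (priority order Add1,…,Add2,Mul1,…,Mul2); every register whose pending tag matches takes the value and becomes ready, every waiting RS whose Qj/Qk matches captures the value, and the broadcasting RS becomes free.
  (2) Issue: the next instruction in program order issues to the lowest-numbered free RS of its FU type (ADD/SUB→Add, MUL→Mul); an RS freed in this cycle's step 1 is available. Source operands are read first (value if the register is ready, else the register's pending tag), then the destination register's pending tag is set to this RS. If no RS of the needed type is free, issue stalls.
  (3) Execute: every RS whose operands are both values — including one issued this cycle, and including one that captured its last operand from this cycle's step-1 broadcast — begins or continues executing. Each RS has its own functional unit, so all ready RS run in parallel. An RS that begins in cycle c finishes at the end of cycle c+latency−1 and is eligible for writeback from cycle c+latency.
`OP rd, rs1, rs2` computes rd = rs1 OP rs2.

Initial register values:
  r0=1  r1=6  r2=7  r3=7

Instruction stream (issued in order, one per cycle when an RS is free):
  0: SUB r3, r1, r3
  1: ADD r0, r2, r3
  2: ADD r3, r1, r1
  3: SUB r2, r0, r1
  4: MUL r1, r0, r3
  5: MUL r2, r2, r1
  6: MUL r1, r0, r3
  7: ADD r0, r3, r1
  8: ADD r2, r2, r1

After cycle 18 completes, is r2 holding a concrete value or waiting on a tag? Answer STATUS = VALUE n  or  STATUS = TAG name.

STATUS = TAG Add2

  c1: issue SUB r3<-Add1  regs: r0:1,r1:6,r2:7,r3:Add1
  c2: issue ADD r0<-Add2  regs: r0:Add2,r1:6,r2:7,r3:Add1
  c3: CDB Add1=-1; issue ADD r3<-Add1  regs: r0:Add2,r1:6,r2:7,r3:Add1
  c4: stall  regs: r0:Add2,r1:6,r2:7,r3:Add1
  c5: CDB Add1=12; issue SUB r2<-Add1  regs: r0:Add2,r1:6,r2:Add1,r3:12
  c6: CDB Add2=6; issue MUL r1<-Mul1  regs: r0:6,r1:Mul1,r2:Add1,r3:12
  c7: issue MUL r2<-Mul2  regs: r0:6,r1:Mul1,r2:Mul2,r3:12
  c8: CDB Add1=0; stall  regs: r0:6,r1:Mul1,r2:Mul2,r3:12
  c9: stall  regs: r0:6,r1:Mul1,r2:Mul2,r3:12
  c10: stall  regs: r0:6,r1:Mul1,r2:Mul2,r3:12
  c11: CDB Mul1=72; issue MUL r1<-Mul1  regs: r0:6,r1:Mul1,r2:Mul2,r3:12
  c12: issue ADD r0<-Add1  regs: r0:Add1,r1:Mul1,r2:Mul2,r3:12
  c13: issue ADD r2<-Add2  regs: r0:Add1,r1:Mul1,r2:Add2,r3:12
  c14: -  regs: r0:Add1,r1:Mul1,r2:Add2,r3:12
  c15: -  regs: r0:Add1,r1:Mul1,r2:Add2,r3:12
  c16: CDB Mul1=72  regs: r0:Add1,r1:72,r2:Add2,r3:12
  c17: CDB Mul2=0  regs: r0:Add1,r1:72,r2:Add2,r3:12
  c18: CDB Add1=84  regs: r0:84,r1:72,r2:Add2,r3:12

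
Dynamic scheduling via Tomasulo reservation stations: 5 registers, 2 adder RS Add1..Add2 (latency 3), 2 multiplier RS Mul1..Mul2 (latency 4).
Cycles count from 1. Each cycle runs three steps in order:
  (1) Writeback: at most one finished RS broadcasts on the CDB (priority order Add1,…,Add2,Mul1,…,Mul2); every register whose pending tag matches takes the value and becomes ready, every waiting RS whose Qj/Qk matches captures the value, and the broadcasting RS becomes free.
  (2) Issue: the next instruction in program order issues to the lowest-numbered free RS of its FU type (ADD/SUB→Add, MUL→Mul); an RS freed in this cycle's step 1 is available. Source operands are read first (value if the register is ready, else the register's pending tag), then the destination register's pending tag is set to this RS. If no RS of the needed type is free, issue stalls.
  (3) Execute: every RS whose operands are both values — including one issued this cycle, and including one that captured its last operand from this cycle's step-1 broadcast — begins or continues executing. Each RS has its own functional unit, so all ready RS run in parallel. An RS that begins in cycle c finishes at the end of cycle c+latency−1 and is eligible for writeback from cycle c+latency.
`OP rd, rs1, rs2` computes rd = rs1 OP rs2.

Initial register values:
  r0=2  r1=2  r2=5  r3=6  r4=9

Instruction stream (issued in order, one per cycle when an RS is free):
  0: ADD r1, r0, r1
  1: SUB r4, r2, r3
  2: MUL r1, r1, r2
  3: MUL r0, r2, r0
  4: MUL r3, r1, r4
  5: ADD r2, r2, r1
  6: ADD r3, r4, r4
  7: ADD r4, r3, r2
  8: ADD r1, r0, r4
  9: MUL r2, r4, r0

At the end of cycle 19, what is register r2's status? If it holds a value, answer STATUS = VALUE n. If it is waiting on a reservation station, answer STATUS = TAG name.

  c1: issue ADD r1<-Add1  regs: r0:2,r1:Add1,r2:5,r3:6,r4:9
  c2: issue SUB r4<-Add2  regs: r0:2,r1:Add1,r2:5,r3:6,r4:Add2
  c3: issue MUL r1<-Mul1  regs: r0:2,r1:Mul1,r2:5,r3:6,r4:Add2
  c4: CDB Add1=4; issue MUL r0<-Mul2  regs: r0:Mul2,r1:Mul1,r2:5,r3:6,r4:Add2
  c5: CDB Add2=-1; stall  regs: r0:Mul2,r1:Mul1,r2:5,r3:6,r4:-1
  c6: stall  regs: r0:Mul2,r1:Mul1,r2:5,r3:6,r4:-1
  c7: stall  regs: r0:Mul2,r1:Mul1,r2:5,r3:6,r4:-1
  c8: CDB Mul1=20; issue MUL r3<-Mul1  regs: r0:Mul2,r1:20,r2:5,r3:Mul1,r4:-1
  c9: CDB Mul2=10; issue ADD r2<-Add1  regs: r0:10,r1:20,r2:Add1,r3:Mul1,r4:-1
  c10: issue ADD r3<-Add2  regs: r0:10,r1:20,r2:Add1,r3:Add2,r4:-1
  c11: stall  regs: r0:10,r1:20,r2:Add1,r3:Add2,r4:-1
  c12: CDB Add1=25; issue ADD r4<-Add1  regs: r0:10,r1:20,r2:25,r3:Add2,r4:Add1
  c13: CDB Add2=-2; issue ADD r1<-Add2  regs: r0:10,r1:Add2,r2:25,r3:-2,r4:Add1
  c14: CDB Mul1=-20; issue MUL r2<-Mul1  regs: r0:10,r1:Add2,r2:Mul1,r3:-2,r4:Add1
  c15: -  regs: r0:10,r1:Add2,r2:Mul1,r3:-2,r4:Add1
  c16: CDB Add1=23  regs: r0:10,r1:Add2,r2:Mul1,r3:-2,r4:23
  c17: -  regs: r0:10,r1:Add2,r2:Mul1,r3:-2,r4:23
  c18: -  regs: r0:10,r1:Add2,r2:Mul1,r3:-2,r4:23
  c19: CDB Add2=33  regs: r0:10,r1:33,r2:Mul1,r3:-2,r4:23

STATUS = TAG Mul1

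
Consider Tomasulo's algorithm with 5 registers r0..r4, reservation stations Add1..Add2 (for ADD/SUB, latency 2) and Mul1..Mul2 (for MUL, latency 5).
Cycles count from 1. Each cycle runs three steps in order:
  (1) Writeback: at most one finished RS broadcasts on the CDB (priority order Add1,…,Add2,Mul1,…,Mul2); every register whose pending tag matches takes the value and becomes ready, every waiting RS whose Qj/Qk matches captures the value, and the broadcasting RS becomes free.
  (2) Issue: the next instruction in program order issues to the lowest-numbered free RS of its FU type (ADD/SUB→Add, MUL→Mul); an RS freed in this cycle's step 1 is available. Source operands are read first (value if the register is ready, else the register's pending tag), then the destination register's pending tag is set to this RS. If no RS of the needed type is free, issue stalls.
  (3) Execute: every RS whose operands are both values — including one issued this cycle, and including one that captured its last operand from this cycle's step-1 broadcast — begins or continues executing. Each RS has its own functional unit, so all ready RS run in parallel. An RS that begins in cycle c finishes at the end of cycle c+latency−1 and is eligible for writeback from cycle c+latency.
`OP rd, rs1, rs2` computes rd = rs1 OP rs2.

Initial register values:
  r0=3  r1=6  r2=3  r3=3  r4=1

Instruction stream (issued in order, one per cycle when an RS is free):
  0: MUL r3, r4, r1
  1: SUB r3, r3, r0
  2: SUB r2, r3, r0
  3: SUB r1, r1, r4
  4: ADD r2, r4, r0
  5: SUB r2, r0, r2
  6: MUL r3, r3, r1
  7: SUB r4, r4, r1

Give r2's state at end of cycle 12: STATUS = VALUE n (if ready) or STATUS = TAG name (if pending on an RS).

STATUS = TAG Add2

c1: issue MUL r3<-Mul1 | r0:3,r1:6,r2:3,r3:Mul1,r4:1
c2: issue SUB r3<-Add1 | r0:3,r1:6,r2:3,r3:Add1,r4:1
c3: issue SUB r2<-Add2 | r0:3,r1:6,r2:Add2,r3:Add1,r4:1
c4: stall | r0:3,r1:6,r2:Add2,r3:Add1,r4:1
c5: stall | r0:3,r1:6,r2:Add2,r3:Add1,r4:1
c6: CDB Mul1=6; stall | r0:3,r1:6,r2:Add2,r3:Add1,r4:1
c7: stall | r0:3,r1:6,r2:Add2,r3:Add1,r4:1
c8: CDB Add1=3; issue SUB r1<-Add1 | r0:3,r1:Add1,r2:Add2,r3:3,r4:1
c9: stall | r0:3,r1:Add1,r2:Add2,r3:3,r4:1
c10: CDB Add1=5; issue ADD r2<-Add1 | r0:3,r1:5,r2:Add1,r3:3,r4:1
c11: CDB Add2=0; issue SUB r2<-Add2 | r0:3,r1:5,r2:Add2,r3:3,r4:1
c12: CDB Add1=4; issue MUL r3<-Mul1 | r0:3,r1:5,r2:Add2,r3:Mul1,r4:1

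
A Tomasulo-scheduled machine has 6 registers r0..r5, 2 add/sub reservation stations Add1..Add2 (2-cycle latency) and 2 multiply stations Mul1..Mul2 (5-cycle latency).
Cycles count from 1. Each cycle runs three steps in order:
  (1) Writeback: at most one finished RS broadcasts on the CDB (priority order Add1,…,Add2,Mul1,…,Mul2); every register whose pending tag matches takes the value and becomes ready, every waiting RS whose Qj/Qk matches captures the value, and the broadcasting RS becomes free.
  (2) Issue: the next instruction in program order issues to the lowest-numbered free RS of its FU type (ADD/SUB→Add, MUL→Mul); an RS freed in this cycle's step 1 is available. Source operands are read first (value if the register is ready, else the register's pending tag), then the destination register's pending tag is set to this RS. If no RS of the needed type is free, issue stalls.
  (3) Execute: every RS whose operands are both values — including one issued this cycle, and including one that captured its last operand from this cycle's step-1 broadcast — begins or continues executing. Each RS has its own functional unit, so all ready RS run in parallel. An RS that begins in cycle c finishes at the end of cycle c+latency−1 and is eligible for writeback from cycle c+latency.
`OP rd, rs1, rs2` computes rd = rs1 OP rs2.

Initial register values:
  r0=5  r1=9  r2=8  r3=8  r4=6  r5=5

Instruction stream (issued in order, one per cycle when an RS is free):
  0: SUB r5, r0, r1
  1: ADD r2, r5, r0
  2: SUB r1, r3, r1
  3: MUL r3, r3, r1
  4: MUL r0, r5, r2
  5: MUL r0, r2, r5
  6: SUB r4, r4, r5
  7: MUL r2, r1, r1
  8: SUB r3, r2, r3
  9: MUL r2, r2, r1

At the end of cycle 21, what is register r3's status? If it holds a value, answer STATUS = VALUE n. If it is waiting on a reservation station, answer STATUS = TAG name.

STATUS = VALUE 9

cycle 1: issue SUB r5<-Add1 // r0:5,r1:9,r2:8,r3:8,r4:6,r5:Add1
cycle 2: issue ADD r2<-Add2 // r0:5,r1:9,r2:Add2,r3:8,r4:6,r5:Add1
cycle 3: CDB Add1=-4; issue SUB r1<-Add1 // r0:5,r1:Add1,r2:Add2,r3:8,r4:6,r5:-4
cycle 4: issue MUL r3<-Mul1 // r0:5,r1:Add1,r2:Add2,r3:Mul1,r4:6,r5:-4
cycle 5: CDB Add1=-1; issue MUL r0<-Mul2 // r0:Mul2,r1:-1,r2:Add2,r3:Mul1,r4:6,r5:-4
cycle 6: CDB Add2=1; stall // r0:Mul2,r1:-1,r2:1,r3:Mul1,r4:6,r5:-4
cycle 7: stall // r0:Mul2,r1:-1,r2:1,r3:Mul1,r4:6,r5:-4
cycle 8: stall // r0:Mul2,r1:-1,r2:1,r3:Mul1,r4:6,r5:-4
cycle 9: stall // r0:Mul2,r1:-1,r2:1,r3:Mul1,r4:6,r5:-4
cycle 10: CDB Mul1=-8; issue MUL r0<-Mul1 // r0:Mul1,r1:-1,r2:1,r3:-8,r4:6,r5:-4
cycle 11: CDB Mul2=-4; issue SUB r4<-Add1 // r0:Mul1,r1:-1,r2:1,r3:-8,r4:Add1,r5:-4
cycle 12: issue MUL r2<-Mul2 // r0:Mul1,r1:-1,r2:Mul2,r3:-8,r4:Add1,r5:-4
cycle 13: CDB Add1=10; issue SUB r3<-Add1 // r0:Mul1,r1:-1,r2:Mul2,r3:Add1,r4:10,r5:-4
cycle 14: stall // r0:Mul1,r1:-1,r2:Mul2,r3:Add1,r4:10,r5:-4
cycle 15: CDB Mul1=-4; issue MUL r2<-Mul1 // r0:-4,r1:-1,r2:Mul1,r3:Add1,r4:10,r5:-4
cycle 16: - // r0:-4,r1:-1,r2:Mul1,r3:Add1,r4:10,r5:-4
cycle 17: CDB Mul2=1 // r0:-4,r1:-1,r2:Mul1,r3:Add1,r4:10,r5:-4
cycle 18: - // r0:-4,r1:-1,r2:Mul1,r3:Add1,r4:10,r5:-4
cycle 19: CDB Add1=9 // r0:-4,r1:-1,r2:Mul1,r3:9,r4:10,r5:-4
cycle 20: - // r0:-4,r1:-1,r2:Mul1,r3:9,r4:10,r5:-4
cycle 21: - // r0:-4,r1:-1,r2:Mul1,r3:9,r4:10,r5:-4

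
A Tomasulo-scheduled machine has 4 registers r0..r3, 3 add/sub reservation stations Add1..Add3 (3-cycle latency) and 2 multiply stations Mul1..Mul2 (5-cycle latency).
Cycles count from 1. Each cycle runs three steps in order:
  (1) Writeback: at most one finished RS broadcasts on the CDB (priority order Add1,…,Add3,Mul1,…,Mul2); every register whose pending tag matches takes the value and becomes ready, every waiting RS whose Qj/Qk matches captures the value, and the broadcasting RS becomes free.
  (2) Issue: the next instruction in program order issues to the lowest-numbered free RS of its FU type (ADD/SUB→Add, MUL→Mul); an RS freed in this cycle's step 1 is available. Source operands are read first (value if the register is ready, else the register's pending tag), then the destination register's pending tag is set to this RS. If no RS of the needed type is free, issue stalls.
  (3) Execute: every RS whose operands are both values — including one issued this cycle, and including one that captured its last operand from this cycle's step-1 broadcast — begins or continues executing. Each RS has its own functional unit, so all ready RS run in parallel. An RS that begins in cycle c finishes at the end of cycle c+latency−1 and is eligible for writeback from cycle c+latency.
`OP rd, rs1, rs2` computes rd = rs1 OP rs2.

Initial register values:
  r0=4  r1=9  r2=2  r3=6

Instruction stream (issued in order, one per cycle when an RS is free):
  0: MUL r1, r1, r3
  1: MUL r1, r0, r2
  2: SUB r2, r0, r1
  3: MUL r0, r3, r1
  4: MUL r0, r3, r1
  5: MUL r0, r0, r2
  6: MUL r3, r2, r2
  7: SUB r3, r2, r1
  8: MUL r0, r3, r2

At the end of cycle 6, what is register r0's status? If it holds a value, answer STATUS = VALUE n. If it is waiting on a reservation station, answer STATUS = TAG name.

  c1: issue MUL r1<-Mul1  regs: r0:4,r1:Mul1,r2:2,r3:6
  c2: issue MUL r1<-Mul2  regs: r0:4,r1:Mul2,r2:2,r3:6
  c3: issue SUB r2<-Add1  regs: r0:4,r1:Mul2,r2:Add1,r3:6
  c4: stall  regs: r0:4,r1:Mul2,r2:Add1,r3:6
  c5: stall  regs: r0:4,r1:Mul2,r2:Add1,r3:6
  c6: CDB Mul1=54; issue MUL r0<-Mul1  regs: r0:Mul1,r1:Mul2,r2:Add1,r3:6

STATUS = TAG Mul1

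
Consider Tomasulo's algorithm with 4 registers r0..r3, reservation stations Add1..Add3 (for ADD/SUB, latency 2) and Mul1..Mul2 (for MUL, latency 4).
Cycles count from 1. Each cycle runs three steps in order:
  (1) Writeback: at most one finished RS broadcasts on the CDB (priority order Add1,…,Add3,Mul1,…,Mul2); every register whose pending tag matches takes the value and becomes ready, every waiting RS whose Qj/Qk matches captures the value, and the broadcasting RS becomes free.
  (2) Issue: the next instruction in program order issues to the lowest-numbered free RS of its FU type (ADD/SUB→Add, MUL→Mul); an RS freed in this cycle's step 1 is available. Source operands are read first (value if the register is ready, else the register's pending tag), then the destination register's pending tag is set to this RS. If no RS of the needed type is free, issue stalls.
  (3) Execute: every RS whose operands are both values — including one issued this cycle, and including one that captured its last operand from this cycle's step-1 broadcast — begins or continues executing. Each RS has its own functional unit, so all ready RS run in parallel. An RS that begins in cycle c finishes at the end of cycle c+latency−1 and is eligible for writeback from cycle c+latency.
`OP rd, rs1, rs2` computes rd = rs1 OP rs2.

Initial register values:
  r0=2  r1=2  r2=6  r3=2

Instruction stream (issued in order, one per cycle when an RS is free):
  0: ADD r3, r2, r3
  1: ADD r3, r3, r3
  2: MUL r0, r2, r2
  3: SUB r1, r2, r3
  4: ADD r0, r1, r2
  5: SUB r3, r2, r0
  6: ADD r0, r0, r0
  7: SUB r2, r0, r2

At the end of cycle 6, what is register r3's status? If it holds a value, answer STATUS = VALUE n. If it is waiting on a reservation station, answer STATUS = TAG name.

  c1: issue ADD r3<-Add1  regs: r0:2,r1:2,r2:6,r3:Add1
  c2: issue ADD r3<-Add2  regs: r0:2,r1:2,r2:6,r3:Add2
  c3: CDB Add1=8; issue MUL r0<-Mul1  regs: r0:Mul1,r1:2,r2:6,r3:Add2
  c4: issue SUB r1<-Add1  regs: r0:Mul1,r1:Add1,r2:6,r3:Add2
  c5: CDB Add2=16; issue ADD r0<-Add2  regs: r0:Add2,r1:Add1,r2:6,r3:16
  c6: issue SUB r3<-Add3  regs: r0:Add2,r1:Add1,r2:6,r3:Add3

STATUS = TAG Add3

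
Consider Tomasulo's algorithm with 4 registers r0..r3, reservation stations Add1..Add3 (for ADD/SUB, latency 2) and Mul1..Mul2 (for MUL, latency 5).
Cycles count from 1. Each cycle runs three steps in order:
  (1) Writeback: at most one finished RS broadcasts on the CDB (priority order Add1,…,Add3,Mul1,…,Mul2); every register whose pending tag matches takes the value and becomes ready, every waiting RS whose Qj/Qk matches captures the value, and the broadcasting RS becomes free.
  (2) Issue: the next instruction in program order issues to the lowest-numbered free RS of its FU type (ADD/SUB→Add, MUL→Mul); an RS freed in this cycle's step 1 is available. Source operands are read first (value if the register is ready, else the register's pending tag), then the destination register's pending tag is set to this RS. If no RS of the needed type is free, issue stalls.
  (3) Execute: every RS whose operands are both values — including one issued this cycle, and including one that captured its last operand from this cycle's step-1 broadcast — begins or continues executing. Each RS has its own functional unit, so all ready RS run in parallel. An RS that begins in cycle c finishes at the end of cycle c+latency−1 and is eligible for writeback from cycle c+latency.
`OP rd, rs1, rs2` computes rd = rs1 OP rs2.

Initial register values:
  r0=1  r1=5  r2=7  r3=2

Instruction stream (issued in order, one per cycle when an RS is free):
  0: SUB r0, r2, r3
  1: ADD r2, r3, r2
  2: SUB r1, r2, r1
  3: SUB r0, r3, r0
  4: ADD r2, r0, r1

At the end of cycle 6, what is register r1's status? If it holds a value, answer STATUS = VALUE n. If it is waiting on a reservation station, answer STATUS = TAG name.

STATUS = VALUE 4

c1: issue SUB r0<-Add1 | r0:Add1,r1:5,r2:7,r3:2
c2: issue ADD r2<-Add2 | r0:Add1,r1:5,r2:Add2,r3:2
c3: CDB Add1=5; issue SUB r1<-Add1 | r0:5,r1:Add1,r2:Add2,r3:2
c4: CDB Add2=9; issue SUB r0<-Add2 | r0:Add2,r1:Add1,r2:9,r3:2
c5: issue ADD r2<-Add3 | r0:Add2,r1:Add1,r2:Add3,r3:2
c6: CDB Add1=4 | r0:Add2,r1:4,r2:Add3,r3:2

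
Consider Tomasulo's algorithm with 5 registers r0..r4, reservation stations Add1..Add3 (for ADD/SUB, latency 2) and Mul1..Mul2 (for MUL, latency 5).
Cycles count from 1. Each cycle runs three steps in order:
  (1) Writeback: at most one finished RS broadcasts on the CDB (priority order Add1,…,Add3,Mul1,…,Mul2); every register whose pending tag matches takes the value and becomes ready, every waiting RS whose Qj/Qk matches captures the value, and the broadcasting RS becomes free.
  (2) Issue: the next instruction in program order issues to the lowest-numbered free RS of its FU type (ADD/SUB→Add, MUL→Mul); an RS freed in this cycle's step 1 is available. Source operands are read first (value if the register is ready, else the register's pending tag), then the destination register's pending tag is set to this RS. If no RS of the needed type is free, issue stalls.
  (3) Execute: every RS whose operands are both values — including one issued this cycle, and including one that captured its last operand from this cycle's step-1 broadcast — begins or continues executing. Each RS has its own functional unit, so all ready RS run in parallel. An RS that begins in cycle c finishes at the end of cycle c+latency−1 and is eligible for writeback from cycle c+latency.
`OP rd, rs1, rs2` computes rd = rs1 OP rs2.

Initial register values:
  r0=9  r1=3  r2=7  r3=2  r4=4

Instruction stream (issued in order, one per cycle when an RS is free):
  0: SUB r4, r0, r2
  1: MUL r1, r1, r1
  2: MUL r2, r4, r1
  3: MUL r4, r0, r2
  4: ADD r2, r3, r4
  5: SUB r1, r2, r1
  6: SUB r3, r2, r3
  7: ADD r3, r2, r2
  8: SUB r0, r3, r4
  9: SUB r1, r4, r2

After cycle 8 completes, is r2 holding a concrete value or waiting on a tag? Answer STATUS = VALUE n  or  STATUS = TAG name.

STATUS = TAG Add1

cycle 1: issue SUB r4<-Add1 // r0:9,r1:3,r2:7,r3:2,r4:Add1
cycle 2: issue MUL r1<-Mul1 // r0:9,r1:Mul1,r2:7,r3:2,r4:Add1
cycle 3: CDB Add1=2; issue MUL r2<-Mul2 // r0:9,r1:Mul1,r2:Mul2,r3:2,r4:2
cycle 4: stall // r0:9,r1:Mul1,r2:Mul2,r3:2,r4:2
cycle 5: stall // r0:9,r1:Mul1,r2:Mul2,r3:2,r4:2
cycle 6: stall // r0:9,r1:Mul1,r2:Mul2,r3:2,r4:2
cycle 7: CDB Mul1=9; issue MUL r4<-Mul1 // r0:9,r1:9,r2:Mul2,r3:2,r4:Mul1
cycle 8: issue ADD r2<-Add1 // r0:9,r1:9,r2:Add1,r3:2,r4:Mul1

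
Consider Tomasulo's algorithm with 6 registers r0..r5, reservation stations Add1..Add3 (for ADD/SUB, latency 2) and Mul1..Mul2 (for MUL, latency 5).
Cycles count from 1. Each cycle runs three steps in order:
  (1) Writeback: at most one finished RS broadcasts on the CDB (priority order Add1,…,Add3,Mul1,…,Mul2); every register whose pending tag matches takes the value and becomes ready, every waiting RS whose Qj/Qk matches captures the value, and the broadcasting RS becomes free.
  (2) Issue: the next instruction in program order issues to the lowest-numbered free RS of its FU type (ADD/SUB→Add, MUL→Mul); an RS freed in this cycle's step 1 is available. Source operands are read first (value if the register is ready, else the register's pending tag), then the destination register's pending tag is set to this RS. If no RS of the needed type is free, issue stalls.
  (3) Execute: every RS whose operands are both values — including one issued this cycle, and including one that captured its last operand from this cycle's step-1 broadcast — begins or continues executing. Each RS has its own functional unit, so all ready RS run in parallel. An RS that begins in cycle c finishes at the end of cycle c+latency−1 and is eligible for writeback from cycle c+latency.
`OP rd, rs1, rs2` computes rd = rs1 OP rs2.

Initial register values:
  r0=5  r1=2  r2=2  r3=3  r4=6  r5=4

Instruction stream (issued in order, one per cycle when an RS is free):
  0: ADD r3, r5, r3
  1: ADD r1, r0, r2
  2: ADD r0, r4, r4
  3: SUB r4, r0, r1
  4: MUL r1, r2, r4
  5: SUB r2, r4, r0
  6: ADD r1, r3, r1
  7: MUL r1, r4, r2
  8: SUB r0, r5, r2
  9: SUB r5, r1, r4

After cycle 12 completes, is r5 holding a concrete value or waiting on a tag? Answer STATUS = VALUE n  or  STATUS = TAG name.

STATUS = TAG Add3

c1: issue ADD r3<-Add1 | r0:5,r1:2,r2:2,r3:Add1,r4:6,r5:4
c2: issue ADD r1<-Add2 | r0:5,r1:Add2,r2:2,r3:Add1,r4:6,r5:4
c3: CDB Add1=7; issue ADD r0<-Add1 | r0:Add1,r1:Add2,r2:2,r3:7,r4:6,r5:4
c4: CDB Add2=7; issue SUB r4<-Add2 | r0:Add1,r1:7,r2:2,r3:7,r4:Add2,r5:4
c5: CDB Add1=12; issue MUL r1<-Mul1 | r0:12,r1:Mul1,r2:2,r3:7,r4:Add2,r5:4
c6: issue SUB r2<-Add1 | r0:12,r1:Mul1,r2:Add1,r3:7,r4:Add2,r5:4
c7: CDB Add2=5; issue ADD r1<-Add2 | r0:12,r1:Add2,r2:Add1,r3:7,r4:5,r5:4
c8: issue MUL r1<-Mul2 | r0:12,r1:Mul2,r2:Add1,r3:7,r4:5,r5:4
c9: CDB Add1=-7; issue SUB r0<-Add1 | r0:Add1,r1:Mul2,r2:-7,r3:7,r4:5,r5:4
c10: issue SUB r5<-Add3 | r0:Add1,r1:Mul2,r2:-7,r3:7,r4:5,r5:Add3
c11: CDB Add1=11 | r0:11,r1:Mul2,r2:-7,r3:7,r4:5,r5:Add3
c12: CDB Mul1=10 | r0:11,r1:Mul2,r2:-7,r3:7,r4:5,r5:Add3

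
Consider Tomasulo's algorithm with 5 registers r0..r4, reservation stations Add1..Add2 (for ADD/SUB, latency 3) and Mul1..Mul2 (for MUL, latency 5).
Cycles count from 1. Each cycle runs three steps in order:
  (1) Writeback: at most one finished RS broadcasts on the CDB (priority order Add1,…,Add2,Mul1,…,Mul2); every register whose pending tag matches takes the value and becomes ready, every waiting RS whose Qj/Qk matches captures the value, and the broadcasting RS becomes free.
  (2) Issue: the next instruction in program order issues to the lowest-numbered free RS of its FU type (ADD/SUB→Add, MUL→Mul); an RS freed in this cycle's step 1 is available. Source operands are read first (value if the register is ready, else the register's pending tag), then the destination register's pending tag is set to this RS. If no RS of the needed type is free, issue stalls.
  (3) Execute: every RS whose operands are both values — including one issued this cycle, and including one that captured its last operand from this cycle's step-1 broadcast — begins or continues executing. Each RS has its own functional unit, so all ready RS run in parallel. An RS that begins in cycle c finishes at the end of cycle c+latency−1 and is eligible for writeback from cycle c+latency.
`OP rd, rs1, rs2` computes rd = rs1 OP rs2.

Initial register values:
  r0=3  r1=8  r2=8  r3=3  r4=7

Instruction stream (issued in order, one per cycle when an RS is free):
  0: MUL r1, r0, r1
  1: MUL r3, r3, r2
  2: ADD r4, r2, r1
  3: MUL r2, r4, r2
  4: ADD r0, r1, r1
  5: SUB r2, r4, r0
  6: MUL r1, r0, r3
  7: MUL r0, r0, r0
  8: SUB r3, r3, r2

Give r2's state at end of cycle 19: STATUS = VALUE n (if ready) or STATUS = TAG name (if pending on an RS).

cycle 1: issue MUL r1<-Mul1 // r0:3,r1:Mul1,r2:8,r3:3,r4:7
cycle 2: issue MUL r3<-Mul2 // r0:3,r1:Mul1,r2:8,r3:Mul2,r4:7
cycle 3: issue ADD r4<-Add1 // r0:3,r1:Mul1,r2:8,r3:Mul2,r4:Add1
cycle 4: stall // r0:3,r1:Mul1,r2:8,r3:Mul2,r4:Add1
cycle 5: stall // r0:3,r1:Mul1,r2:8,r3:Mul2,r4:Add1
cycle 6: CDB Mul1=24; issue MUL r2<-Mul1 // r0:3,r1:24,r2:Mul1,r3:Mul2,r4:Add1
cycle 7: CDB Mul2=24; issue ADD r0<-Add2 // r0:Add2,r1:24,r2:Mul1,r3:24,r4:Add1
cycle 8: stall // r0:Add2,r1:24,r2:Mul1,r3:24,r4:Add1
cycle 9: CDB Add1=32; issue SUB r2<-Add1 // r0:Add2,r1:24,r2:Add1,r3:24,r4:32
cycle 10: CDB Add2=48; issue MUL r1<-Mul2 // r0:48,r1:Mul2,r2:Add1,r3:24,r4:32
cycle 11: stall // r0:48,r1:Mul2,r2:Add1,r3:24,r4:32
cycle 12: stall // r0:48,r1:Mul2,r2:Add1,r3:24,r4:32
cycle 13: CDB Add1=-16; stall // r0:48,r1:Mul2,r2:-16,r3:24,r4:32
cycle 14: CDB Mul1=256; issue MUL r0<-Mul1 // r0:Mul1,r1:Mul2,r2:-16,r3:24,r4:32
cycle 15: CDB Mul2=1152; issue SUB r3<-Add1 // r0:Mul1,r1:1152,r2:-16,r3:Add1,r4:32
cycle 16: - // r0:Mul1,r1:1152,r2:-16,r3:Add1,r4:32
cycle 17: - // r0:Mul1,r1:1152,r2:-16,r3:Add1,r4:32
cycle 18: CDB Add1=40 // r0:Mul1,r1:1152,r2:-16,r3:40,r4:32
cycle 19: CDB Mul1=2304 // r0:2304,r1:1152,r2:-16,r3:40,r4:32

STATUS = VALUE -16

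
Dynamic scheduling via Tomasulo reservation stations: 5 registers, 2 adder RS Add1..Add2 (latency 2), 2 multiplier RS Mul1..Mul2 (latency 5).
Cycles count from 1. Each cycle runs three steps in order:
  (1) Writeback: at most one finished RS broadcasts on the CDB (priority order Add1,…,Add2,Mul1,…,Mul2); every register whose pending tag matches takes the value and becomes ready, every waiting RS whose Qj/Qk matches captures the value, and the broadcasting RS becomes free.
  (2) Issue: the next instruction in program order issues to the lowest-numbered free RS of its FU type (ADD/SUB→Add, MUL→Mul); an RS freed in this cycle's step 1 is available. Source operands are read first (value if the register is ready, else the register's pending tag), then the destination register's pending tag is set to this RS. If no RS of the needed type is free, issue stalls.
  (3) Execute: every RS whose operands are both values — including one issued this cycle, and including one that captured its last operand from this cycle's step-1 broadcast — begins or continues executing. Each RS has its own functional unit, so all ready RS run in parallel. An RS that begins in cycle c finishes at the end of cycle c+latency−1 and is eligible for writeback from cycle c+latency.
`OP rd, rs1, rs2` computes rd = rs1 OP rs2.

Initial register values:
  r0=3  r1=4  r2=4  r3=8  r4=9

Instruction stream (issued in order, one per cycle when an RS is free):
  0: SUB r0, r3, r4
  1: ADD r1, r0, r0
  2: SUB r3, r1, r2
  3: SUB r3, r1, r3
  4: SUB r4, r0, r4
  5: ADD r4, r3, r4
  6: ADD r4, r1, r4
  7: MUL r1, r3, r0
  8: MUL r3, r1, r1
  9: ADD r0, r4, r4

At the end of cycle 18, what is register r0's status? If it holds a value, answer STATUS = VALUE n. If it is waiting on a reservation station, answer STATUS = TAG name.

  c1: issue SUB r0<-Add1  regs: r0:Add1,r1:4,r2:4,r3:8,r4:9
  c2: issue ADD r1<-Add2  regs: r0:Add1,r1:Add2,r2:4,r3:8,r4:9
  c3: CDB Add1=-1; issue SUB r3<-Add1  regs: r0:-1,r1:Add2,r2:4,r3:Add1,r4:9
  c4: stall  regs: r0:-1,r1:Add2,r2:4,r3:Add1,r4:9
  c5: CDB Add2=-2; issue SUB r3<-Add2  regs: r0:-1,r1:-2,r2:4,r3:Add2,r4:9
  c6: stall  regs: r0:-1,r1:-2,r2:4,r3:Add2,r4:9
  c7: CDB Add1=-6; issue SUB r4<-Add1  regs: r0:-1,r1:-2,r2:4,r3:Add2,r4:Add1
  c8: stall  regs: r0:-1,r1:-2,r2:4,r3:Add2,r4:Add1
  c9: CDB Add1=-10; issue ADD r4<-Add1  regs: r0:-1,r1:-2,r2:4,r3:Add2,r4:Add1
  c10: CDB Add2=4; issue ADD r4<-Add2  regs: r0:-1,r1:-2,r2:4,r3:4,r4:Add2
  c11: issue MUL r1<-Mul1  regs: r0:-1,r1:Mul1,r2:4,r3:4,r4:Add2
  c12: CDB Add1=-6; issue MUL r3<-Mul2  regs: r0:-1,r1:Mul1,r2:4,r3:Mul2,r4:Add2
  c13: issue ADD r0<-Add1  regs: r0:Add1,r1:Mul1,r2:4,r3:Mul2,r4:Add2
  c14: CDB Add2=-8  regs: r0:Add1,r1:Mul1,r2:4,r3:Mul2,r4:-8
  c15: -  regs: r0:Add1,r1:Mul1,r2:4,r3:Mul2,r4:-8
  c16: CDB Add1=-16  regs: r0:-16,r1:Mul1,r2:4,r3:Mul2,r4:-8
  c17: CDB Mul1=-4  regs: r0:-16,r1:-4,r2:4,r3:Mul2,r4:-8
  c18: -  regs: r0:-16,r1:-4,r2:4,r3:Mul2,r4:-8

STATUS = VALUE -16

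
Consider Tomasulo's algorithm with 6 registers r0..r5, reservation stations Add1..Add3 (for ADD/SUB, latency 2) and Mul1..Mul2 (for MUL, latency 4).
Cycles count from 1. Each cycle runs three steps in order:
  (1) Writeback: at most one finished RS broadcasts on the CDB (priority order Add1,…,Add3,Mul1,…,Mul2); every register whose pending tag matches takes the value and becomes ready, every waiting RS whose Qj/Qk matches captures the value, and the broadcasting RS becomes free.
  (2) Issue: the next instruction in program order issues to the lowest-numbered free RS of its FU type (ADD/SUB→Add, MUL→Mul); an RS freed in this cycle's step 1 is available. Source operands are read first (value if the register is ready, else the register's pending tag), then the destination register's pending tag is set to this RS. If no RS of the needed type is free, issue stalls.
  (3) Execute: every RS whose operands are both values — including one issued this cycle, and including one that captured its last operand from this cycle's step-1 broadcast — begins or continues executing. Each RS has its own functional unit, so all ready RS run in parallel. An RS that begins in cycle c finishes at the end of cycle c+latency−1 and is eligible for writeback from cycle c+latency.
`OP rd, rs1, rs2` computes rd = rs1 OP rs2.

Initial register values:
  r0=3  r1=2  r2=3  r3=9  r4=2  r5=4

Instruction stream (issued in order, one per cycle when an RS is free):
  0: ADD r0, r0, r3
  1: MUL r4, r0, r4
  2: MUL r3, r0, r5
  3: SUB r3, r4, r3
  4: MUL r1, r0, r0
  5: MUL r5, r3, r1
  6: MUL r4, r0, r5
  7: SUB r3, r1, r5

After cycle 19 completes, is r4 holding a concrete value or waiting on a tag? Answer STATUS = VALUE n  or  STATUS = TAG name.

STATUS = VALUE -41472

  c1: issue ADD r0<-Add1  regs: r0:Add1,r1:2,r2:3,r3:9,r4:2,r5:4
  c2: issue MUL r4<-Mul1  regs: r0:Add1,r1:2,r2:3,r3:9,r4:Mul1,r5:4
  c3: CDB Add1=12; issue MUL r3<-Mul2  regs: r0:12,r1:2,r2:3,r3:Mul2,r4:Mul1,r5:4
  c4: issue SUB r3<-Add1  regs: r0:12,r1:2,r2:3,r3:Add1,r4:Mul1,r5:4
  c5: stall  regs: r0:12,r1:2,r2:3,r3:Add1,r4:Mul1,r5:4
  c6: stall  regs: r0:12,r1:2,r2:3,r3:Add1,r4:Mul1,r5:4
  c7: CDB Mul1=24; issue MUL r1<-Mul1  regs: r0:12,r1:Mul1,r2:3,r3:Add1,r4:24,r5:4
  c8: CDB Mul2=48; issue MUL r5<-Mul2  regs: r0:12,r1:Mul1,r2:3,r3:Add1,r4:24,r5:Mul2
  c9: stall  regs: r0:12,r1:Mul1,r2:3,r3:Add1,r4:24,r5:Mul2
  c10: CDB Add1=-24; stall  regs: r0:12,r1:Mul1,r2:3,r3:-24,r4:24,r5:Mul2
  c11: CDB Mul1=144; issue MUL r4<-Mul1  regs: r0:12,r1:144,r2:3,r3:-24,r4:Mul1,r5:Mul2
  c12: issue SUB r3<-Add1  regs: r0:12,r1:144,r2:3,r3:Add1,r4:Mul1,r5:Mul2
  c13: -  regs: r0:12,r1:144,r2:3,r3:Add1,r4:Mul1,r5:Mul2
  c14: -  regs: r0:12,r1:144,r2:3,r3:Add1,r4:Mul1,r5:Mul2
  c15: CDB Mul2=-3456  regs: r0:12,r1:144,r2:3,r3:Add1,r4:Mul1,r5:-3456
  c16: -  regs: r0:12,r1:144,r2:3,r3:Add1,r4:Mul1,r5:-3456
  c17: CDB Add1=3600  regs: r0:12,r1:144,r2:3,r3:3600,r4:Mul1,r5:-3456
  c18: -  regs: r0:12,r1:144,r2:3,r3:3600,r4:Mul1,r5:-3456
  c19: CDB Mul1=-41472  regs: r0:12,r1:144,r2:3,r3:3600,r4:-41472,r5:-3456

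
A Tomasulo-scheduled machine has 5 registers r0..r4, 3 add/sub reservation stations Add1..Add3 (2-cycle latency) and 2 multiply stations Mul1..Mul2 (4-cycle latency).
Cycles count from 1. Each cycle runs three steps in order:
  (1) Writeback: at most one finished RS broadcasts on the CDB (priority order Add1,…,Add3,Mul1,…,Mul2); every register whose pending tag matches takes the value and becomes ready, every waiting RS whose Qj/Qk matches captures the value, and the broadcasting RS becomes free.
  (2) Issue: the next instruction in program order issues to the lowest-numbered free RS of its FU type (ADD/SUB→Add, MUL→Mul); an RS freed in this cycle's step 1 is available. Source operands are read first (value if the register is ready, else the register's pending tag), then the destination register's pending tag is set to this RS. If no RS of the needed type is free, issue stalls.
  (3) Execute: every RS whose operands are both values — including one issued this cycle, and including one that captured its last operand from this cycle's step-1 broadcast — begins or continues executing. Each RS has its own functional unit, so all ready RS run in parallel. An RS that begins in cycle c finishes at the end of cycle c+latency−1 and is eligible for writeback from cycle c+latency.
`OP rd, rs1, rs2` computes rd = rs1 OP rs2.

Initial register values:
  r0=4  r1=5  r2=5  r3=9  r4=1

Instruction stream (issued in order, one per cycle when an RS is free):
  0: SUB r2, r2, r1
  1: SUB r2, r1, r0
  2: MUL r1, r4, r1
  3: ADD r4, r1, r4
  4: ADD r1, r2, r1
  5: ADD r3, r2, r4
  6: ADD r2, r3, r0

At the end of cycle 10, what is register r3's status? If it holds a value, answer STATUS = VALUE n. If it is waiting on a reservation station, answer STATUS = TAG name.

cycle 1: issue SUB r2<-Add1 // r0:4,r1:5,r2:Add1,r3:9,r4:1
cycle 2: issue SUB r2<-Add2 // r0:4,r1:5,r2:Add2,r3:9,r4:1
cycle 3: CDB Add1=0; issue MUL r1<-Mul1 // r0:4,r1:Mul1,r2:Add2,r3:9,r4:1
cycle 4: CDB Add2=1; issue ADD r4<-Add1 // r0:4,r1:Mul1,r2:1,r3:9,r4:Add1
cycle 5: issue ADD r1<-Add2 // r0:4,r1:Add2,r2:1,r3:9,r4:Add1
cycle 6: issue ADD r3<-Add3 // r0:4,r1:Add2,r2:1,r3:Add3,r4:Add1
cycle 7: CDB Mul1=5; stall // r0:4,r1:Add2,r2:1,r3:Add3,r4:Add1
cycle 8: stall // r0:4,r1:Add2,r2:1,r3:Add3,r4:Add1
cycle 9: CDB Add1=6; issue ADD r2<-Add1 // r0:4,r1:Add2,r2:Add1,r3:Add3,r4:6
cycle 10: CDB Add2=6 // r0:4,r1:6,r2:Add1,r3:Add3,r4:6

STATUS = TAG Add3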